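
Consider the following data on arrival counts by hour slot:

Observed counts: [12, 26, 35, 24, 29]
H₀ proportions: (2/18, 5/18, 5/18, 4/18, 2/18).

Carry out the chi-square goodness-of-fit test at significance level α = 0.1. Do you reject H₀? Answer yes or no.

reject H₀: yes

n = 126; E_i = n·p_i = [14.00, 35.00, 35.00, 28.00, 14.00]
χ² = (12−14.00)²/14.00 + (26−35.00)²/35.00 + (35−35.00)²/35.00 + (24−28.00)²/28.00 + (29−14.00)²/14.00 = 19.2429
df = 4
p-value (upper-tail) = 0.00070
At α=0.1: p < α → reject H₀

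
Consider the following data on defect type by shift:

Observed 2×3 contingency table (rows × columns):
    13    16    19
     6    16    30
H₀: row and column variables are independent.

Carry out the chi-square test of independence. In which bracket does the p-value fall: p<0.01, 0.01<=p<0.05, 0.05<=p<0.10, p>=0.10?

p-value bracket: 0.05<=p<0.10

Row totals [48, 52], col totals [19, 32, 49], n=100
χ² = (13−9.12)²/9.12 + (16−15.36)²/15.36 + (19−23.52)²/23.52 + (6−9.88)²/9.88 + (16−16.64)²/16.64 + (30−25.48)²/25.48 = 4.8962
df = 2
p-value (upper-tail) = 0.08646
→ bracket: 0.05<=p<0.10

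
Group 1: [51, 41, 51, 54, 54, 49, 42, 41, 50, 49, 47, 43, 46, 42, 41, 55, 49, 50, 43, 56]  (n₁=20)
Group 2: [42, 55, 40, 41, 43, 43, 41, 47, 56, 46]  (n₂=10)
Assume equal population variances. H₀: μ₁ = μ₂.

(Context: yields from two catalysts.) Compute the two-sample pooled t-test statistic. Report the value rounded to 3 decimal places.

test statistic = 1.122

x̄₁=47.700, s₁=5.059, n₁=20
x̄₂=45.400, s₂=5.758, n₂=10
s_p² = [19·5.059² + 9·5.758²]/28 = 28.0214
SE = √(s_p²·(1/20+1/10)) = 2.0502
t = (47.700−45.400)/2.0502 = 1.1219
df = 28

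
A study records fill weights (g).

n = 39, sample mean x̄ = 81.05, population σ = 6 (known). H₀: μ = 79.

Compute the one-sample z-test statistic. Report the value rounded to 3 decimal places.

test statistic = 2.134

SE = σ/√n = 6/√39 = 0.9608
z = (x̄−μ₀)/SE = (81.05−79)/0.9608 = 2.1337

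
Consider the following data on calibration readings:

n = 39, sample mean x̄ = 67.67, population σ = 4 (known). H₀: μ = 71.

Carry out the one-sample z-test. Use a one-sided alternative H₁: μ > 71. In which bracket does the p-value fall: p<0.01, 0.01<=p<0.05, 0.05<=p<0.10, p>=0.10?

SE = σ/√n = 4/√39 = 0.6405
z = (x̄−μ₀)/SE = (67.67−71)/0.6405 = -5.1990
p-value (one-sided, H₁ greater) = 1.00000
→ bracket: p>=0.10

p-value bracket: p>=0.10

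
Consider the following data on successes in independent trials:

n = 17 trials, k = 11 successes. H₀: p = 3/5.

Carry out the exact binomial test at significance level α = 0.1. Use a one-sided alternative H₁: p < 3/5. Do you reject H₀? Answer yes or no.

Exact binomial: n=17, k=11, p₀=3/5=0.6000
P(X≤11) from Σ C(n,i)·p₀^i·(1−p₀)^(n−i)
p-value (one-sided, H₁ less) = 0.73607
At α=0.1: p ≥ α → fail to reject H₀

reject H₀: no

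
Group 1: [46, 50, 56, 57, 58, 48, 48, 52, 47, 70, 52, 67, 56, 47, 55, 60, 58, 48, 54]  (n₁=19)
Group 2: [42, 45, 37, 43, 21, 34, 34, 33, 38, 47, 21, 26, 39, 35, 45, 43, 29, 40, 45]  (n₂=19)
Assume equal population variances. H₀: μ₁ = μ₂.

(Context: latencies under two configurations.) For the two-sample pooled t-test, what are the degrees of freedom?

df = n₁ + n₂ − 2 = 19 + 19 − 2 = 36

degrees of freedom = 36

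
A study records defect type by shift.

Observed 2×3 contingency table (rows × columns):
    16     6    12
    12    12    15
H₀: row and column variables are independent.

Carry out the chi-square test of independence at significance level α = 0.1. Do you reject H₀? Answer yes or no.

reject H₀: no

Row totals [34, 39], col totals [28, 18, 27], n=73
χ² = (16−13.04)²/13.04 + (6−8.38)²/8.38 + (12−12.58)²/12.58 + (12−14.96)²/14.96 + (12−9.62)²/9.62 + (15−14.42)²/14.42 = 2.5744
df = 2
p-value (upper-tail) = 0.27605
At α=0.1: p ≥ α → fail to reject H₀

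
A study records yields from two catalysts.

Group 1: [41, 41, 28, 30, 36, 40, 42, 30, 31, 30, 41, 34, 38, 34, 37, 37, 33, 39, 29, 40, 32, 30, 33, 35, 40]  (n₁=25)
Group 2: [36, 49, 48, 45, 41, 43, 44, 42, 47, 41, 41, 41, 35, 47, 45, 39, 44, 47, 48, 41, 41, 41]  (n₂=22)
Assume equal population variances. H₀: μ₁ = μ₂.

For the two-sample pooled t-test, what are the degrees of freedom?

df = n₁ + n₂ − 2 = 25 + 22 − 2 = 45

degrees of freedom = 45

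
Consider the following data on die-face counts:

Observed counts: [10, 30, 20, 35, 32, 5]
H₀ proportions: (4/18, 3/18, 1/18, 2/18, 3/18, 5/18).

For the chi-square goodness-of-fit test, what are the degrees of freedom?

df = k − 1 = 6 − 1 = 5

degrees of freedom = 5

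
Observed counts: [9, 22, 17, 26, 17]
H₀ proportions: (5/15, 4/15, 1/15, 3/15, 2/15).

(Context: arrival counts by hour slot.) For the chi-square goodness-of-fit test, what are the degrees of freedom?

df = k − 1 = 5 − 1 = 4

degrees of freedom = 4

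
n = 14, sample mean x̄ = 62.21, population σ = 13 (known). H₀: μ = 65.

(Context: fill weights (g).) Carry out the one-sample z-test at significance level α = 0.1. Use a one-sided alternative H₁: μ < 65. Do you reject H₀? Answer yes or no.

reject H₀: no

SE = σ/√n = 13/√14 = 3.4744
z = (x̄−μ₀)/SE = (62.21−65)/3.4744 = -0.8030
p-value (one-sided, H₁ less) = 0.21098
At α=0.1: p ≥ α → fail to reject H₀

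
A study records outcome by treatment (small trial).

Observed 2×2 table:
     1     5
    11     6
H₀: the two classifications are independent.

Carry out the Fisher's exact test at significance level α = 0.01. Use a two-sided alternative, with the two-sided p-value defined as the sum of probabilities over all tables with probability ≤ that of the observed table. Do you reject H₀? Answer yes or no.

reject H₀: no

Margins: r₁=6, r₂=17, c₁=12, c₂=11, n=23
p_obs = C(6,1)·C(17,11)/C(23,12); sum pmf over tables with pmf ≤ p_obs
p-value (two-sided) = 0.06865
At α=0.01: p ≥ α → fail to reject H₀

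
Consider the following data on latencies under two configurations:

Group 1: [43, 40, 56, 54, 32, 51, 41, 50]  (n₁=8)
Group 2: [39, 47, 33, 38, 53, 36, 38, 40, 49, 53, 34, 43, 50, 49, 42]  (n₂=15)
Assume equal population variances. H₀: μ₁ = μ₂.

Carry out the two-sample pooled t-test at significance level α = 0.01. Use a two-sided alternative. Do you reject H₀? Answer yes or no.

x̄₁=45.875, s₁=8.202, n₁=8
x̄₂=42.933, s₂=6.777, n₂=15
s_p² = [7·8.202² + 14·6.777²]/21 = 53.0385
SE = √(s_p²·(1/8+1/15)) = 3.1884
t = (45.875−42.933)/3.1884 = 0.9226
df = 21
p-value (two-sided) = 0.36668
At α=0.01: p ≥ α → fail to reject H₀

reject H₀: no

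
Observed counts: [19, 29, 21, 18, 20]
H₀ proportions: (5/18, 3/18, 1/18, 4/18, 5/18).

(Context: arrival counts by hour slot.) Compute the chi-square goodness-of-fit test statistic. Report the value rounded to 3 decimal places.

test statistic = 53.576

n = 107; E_i = n·p_i = [29.72, 17.83, 5.94, 23.78, 29.72]
χ² = (19−29.72)²/29.72 + (29−17.83)²/17.83 + (21−5.94)²/5.94 + (18−23.78)²/23.78 + (20−29.72)²/29.72 = 53.5757
df = 4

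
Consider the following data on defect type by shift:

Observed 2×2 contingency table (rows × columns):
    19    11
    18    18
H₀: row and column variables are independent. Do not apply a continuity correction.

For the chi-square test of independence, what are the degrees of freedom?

df = (r−1)(c−1) = (2−1)·(2−1) = 1

degrees of freedom = 1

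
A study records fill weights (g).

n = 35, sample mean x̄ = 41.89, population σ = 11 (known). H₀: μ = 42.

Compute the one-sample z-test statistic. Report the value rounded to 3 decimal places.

SE = σ/√n = 11/√35 = 1.8593
z = (x̄−μ₀)/SE = (41.89−42)/1.8593 = -0.0592

test statistic = -0.059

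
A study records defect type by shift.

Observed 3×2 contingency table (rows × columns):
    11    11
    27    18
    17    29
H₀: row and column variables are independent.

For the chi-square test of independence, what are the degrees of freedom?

degrees of freedom = 2

df = (r−1)(c−1) = (3−1)·(2−1) = 2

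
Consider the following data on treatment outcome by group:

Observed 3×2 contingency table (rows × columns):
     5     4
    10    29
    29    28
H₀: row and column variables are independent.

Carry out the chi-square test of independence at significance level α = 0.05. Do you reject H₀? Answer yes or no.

reject H₀: yes

Row totals [9, 39, 57], col totals [44, 61], n=105
χ² = (5−3.77)²/3.77 + (4−5.23)²/5.23 + (10−16.34)²/16.34 + (29−22.66)²/22.66 + (29−23.89)²/23.89 + (28−33.11)²/33.11 = 6.8112
df = 2
p-value (upper-tail) = 0.03319
At α=0.05: p < α → reject H₀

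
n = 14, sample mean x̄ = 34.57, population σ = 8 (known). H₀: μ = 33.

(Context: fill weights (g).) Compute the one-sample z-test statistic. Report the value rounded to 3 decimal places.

SE = σ/√n = 8/√14 = 2.1381
z = (x̄−μ₀)/SE = (34.57−33)/2.1381 = 0.7343

test statistic = 0.734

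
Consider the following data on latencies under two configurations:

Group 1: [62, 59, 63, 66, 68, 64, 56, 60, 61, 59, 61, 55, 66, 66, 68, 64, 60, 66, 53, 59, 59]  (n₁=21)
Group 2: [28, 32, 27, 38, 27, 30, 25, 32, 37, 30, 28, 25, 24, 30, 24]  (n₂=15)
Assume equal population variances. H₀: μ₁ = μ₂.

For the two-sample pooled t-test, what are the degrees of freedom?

df = n₁ + n₂ − 2 = 21 + 15 − 2 = 34

degrees of freedom = 34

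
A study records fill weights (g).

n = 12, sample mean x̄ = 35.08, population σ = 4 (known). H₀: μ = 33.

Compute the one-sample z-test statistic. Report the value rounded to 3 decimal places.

SE = σ/√n = 4/√12 = 1.1547
z = (x̄−μ₀)/SE = (35.08−33)/1.1547 = 1.8013

test statistic = 1.801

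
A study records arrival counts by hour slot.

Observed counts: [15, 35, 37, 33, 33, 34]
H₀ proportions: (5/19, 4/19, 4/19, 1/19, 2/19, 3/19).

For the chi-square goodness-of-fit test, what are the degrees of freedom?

degrees of freedom = 5

df = k − 1 = 6 − 1 = 5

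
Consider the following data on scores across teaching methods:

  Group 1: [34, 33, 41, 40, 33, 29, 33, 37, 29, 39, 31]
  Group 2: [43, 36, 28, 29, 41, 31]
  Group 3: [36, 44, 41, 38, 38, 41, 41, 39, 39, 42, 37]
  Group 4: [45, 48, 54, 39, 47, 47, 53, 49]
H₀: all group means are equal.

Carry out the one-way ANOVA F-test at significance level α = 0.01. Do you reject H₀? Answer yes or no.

Group means [34.45, 34.67, 39.64, 47.75], grand mean 39.028
SSB = Σnᵢ(x̄ᵢ−x̄)² = 956.866; SSW = ΣΣ(x−x̄ᵢ)² = 590.106
MSB = 956.866/3 = 318.9554; MSW = 590.106/32 = 18.4408
F = MSB/MSW = 17.2962
df = (3, 32)
p-value (upper-tail) = 0.00000
At α=0.01: p < α → reject H₀

reject H₀: yes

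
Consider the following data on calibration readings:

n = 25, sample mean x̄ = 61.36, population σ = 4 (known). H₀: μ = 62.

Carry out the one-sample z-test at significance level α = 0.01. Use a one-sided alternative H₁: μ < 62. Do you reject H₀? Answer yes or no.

reject H₀: no

SE = σ/√n = 4/√25 = 0.8000
z = (x̄−μ₀)/SE = (61.36−62)/0.8000 = -0.8000
p-value (one-sided, H₁ less) = 0.21186
At α=0.01: p ≥ α → fail to reject H₀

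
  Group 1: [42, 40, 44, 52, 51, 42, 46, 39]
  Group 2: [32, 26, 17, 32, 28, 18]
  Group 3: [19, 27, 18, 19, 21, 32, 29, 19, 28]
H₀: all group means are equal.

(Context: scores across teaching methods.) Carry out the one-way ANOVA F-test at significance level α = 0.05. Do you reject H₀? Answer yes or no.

reject H₀: yes

Group means [44.50, 25.50, 23.56], grand mean 31.348
SSB = Σnᵢ(x̄ᵢ−x̄)² = 2135.495; SSW = ΣΣ(x−x̄ᵢ)² = 615.722
MSB = 2135.495/2 = 1067.7476; MSW = 615.722/20 = 30.7861
F = MSB/MSW = 34.6828
df = (2, 20)
p-value (upper-tail) = 0.00000
At α=0.05: p < α → reject H₀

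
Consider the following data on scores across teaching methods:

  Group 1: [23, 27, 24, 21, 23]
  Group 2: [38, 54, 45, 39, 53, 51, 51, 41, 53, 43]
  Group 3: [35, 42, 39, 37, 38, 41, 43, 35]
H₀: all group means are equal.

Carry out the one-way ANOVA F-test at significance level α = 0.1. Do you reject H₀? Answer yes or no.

Group means [23.60, 46.80, 38.75], grand mean 38.957
SSB = Σnᵢ(x̄ᵢ−x̄)² = 1794.657; SSW = ΣΣ(x−x̄ᵢ)² = 438.300
MSB = 1794.657/2 = 897.3283; MSW = 438.300/20 = 21.9150
F = MSB/MSW = 40.9458
df = (2, 20)
p-value (upper-tail) = 0.00000
At α=0.1: p < α → reject H₀

reject H₀: yes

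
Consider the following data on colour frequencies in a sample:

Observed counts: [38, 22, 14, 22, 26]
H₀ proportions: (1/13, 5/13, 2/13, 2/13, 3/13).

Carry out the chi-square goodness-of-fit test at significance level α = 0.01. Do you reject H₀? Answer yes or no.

n = 122; E_i = n·p_i = [9.38, 46.92, 18.77, 18.77, 28.15]
χ² = (38−9.38)²/9.38 + (22−46.92)²/46.92 + (14−18.77)²/18.77 + (22−18.77)²/18.77 + (26−28.15)²/28.15 = 102.4240
df = 4
p-value (upper-tail) = 0.00000
At α=0.01: p < α → reject H₀

reject H₀: yes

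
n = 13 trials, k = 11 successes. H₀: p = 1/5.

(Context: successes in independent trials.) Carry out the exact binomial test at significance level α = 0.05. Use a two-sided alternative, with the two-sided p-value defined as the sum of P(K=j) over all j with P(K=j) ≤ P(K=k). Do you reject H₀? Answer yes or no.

Exact binomial: n=13, k=11, p₀=1/5=0.2000
P(X=j) = C(n,j)·p₀^j·(1−p₀)^(n−j); p = Σ P(X=j) over j with P(X=j) ≤ P(X=11)
p-value (two-sided) = 0.00000
At α=0.05: p < α → reject H₀

reject H₀: yes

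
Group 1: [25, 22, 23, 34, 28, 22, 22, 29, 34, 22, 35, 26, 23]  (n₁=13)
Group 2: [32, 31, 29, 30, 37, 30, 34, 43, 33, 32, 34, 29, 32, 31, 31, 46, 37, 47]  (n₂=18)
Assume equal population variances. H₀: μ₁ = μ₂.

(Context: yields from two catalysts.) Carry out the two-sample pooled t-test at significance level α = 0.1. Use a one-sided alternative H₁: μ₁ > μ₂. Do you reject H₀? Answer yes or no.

reject H₀: no

x̄₁=26.538, s₁=5.010, n₁=13
x̄₂=34.333, s₂=5.594, n₂=18
s_p² = [12·5.010² + 17·5.594²]/29 = 28.7321
SE = √(s_p²·(1/13+1/18)) = 1.9510
t = (26.538−34.333)/1.9510 = -3.9953
df = 29
p-value (one-sided, H₁ greater) = 0.99980
At α=0.1: p ≥ α → fail to reject H₀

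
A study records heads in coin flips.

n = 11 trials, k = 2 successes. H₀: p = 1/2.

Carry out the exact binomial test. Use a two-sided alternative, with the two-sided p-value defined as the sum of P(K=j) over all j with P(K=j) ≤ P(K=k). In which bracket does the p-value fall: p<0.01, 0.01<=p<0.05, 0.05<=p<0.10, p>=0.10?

p-value bracket: 0.05<=p<0.10

Exact binomial: n=11, k=2, p₀=1/2=0.5000
P(X=j) = C(n,j)·p₀^j·(1−p₀)^(n−j); p = Σ P(X=j) over j with P(X=j) ≤ P(X=2)
p-value (two-sided) = 0.06543
→ bracket: 0.05<=p<0.10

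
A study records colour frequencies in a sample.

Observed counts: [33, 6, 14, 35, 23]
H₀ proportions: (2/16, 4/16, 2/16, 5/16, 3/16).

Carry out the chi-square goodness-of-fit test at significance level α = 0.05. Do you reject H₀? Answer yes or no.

n = 111; E_i = n·p_i = [13.88, 27.75, 13.88, 34.69, 20.81]
χ² = (33−13.88)²/13.88 + (6−27.75)²/27.75 + (14−13.88)²/13.88 + (35−34.69)²/34.69 + (23−20.81)²/20.81 = 43.6426
df = 4
p-value (upper-tail) = 0.00000
At α=0.05: p < α → reject H₀

reject H₀: yes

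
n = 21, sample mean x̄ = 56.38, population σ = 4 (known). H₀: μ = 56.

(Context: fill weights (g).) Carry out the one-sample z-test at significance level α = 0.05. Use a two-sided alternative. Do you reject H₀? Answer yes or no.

reject H₀: no

SE = σ/√n = 4/√21 = 0.8729
z = (x̄−μ₀)/SE = (56.38−56)/0.8729 = 0.4353
p-value (two-sided) = 0.66331
At α=0.05: p ≥ α → fail to reject H₀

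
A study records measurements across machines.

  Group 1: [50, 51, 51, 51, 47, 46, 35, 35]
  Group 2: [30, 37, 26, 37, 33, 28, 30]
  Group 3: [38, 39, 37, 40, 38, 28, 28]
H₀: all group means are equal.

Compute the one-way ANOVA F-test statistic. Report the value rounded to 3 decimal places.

test statistic = 12.858

Group means [45.75, 31.57, 35.43], grand mean 37.955
SSB = Σnᵢ(x̄ᵢ−x̄)² = 816.026; SSW = ΣΣ(x−x̄ᵢ)² = 602.929
MSB = 816.026/2 = 408.0130; MSW = 602.929/19 = 31.7331
F = MSB/MSW = 12.8577
df = (2, 19)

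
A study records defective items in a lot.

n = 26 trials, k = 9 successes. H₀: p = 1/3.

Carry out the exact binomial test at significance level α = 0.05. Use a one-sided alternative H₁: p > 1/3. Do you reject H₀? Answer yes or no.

reject H₀: no

Exact binomial: n=26, k=9, p₀=1/3=0.3333
P(X≥9) from Σ C(n,i)·p₀^i·(1−p₀)^(n−i)
p-value (one-sided, H₁ greater) = 0.51819
At α=0.05: p ≥ α → fail to reject H₀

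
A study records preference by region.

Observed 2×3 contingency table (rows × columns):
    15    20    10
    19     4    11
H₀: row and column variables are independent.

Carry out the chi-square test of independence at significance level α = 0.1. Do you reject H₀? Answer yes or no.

Row totals [45, 34], col totals [34, 24, 21], n=79
χ² = (15−19.37)²/19.37 + (20−13.67)²/13.67 + (10−11.96)²/11.96 + (19−14.63)²/14.63 + (4−10.33)²/10.33 + (11−9.04)²/9.04 = 9.8441
df = 2
p-value (upper-tail) = 0.00728
At α=0.1: p < α → reject H₀

reject H₀: yes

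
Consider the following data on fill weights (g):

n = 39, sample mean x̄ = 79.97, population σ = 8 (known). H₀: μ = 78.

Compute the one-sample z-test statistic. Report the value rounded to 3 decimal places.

SE = σ/√n = 8/√39 = 1.2810
z = (x̄−μ₀)/SE = (79.97−78)/1.2810 = 1.5378

test statistic = 1.538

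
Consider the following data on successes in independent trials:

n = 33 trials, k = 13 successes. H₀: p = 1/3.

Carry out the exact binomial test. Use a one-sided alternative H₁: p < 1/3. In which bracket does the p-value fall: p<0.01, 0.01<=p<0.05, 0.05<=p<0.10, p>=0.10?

p-value bracket: p>=0.10

Exact binomial: n=33, k=13, p₀=1/3=0.3333
P(X≤13) from Σ C(n,i)·p₀^i·(1−p₀)^(n−i)
p-value (one-sided, H₁ less) = 0.82288
→ bracket: p>=0.10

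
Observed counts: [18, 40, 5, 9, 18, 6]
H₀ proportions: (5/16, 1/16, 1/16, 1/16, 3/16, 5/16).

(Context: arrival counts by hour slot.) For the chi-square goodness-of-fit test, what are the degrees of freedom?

degrees of freedom = 5

df = k − 1 = 6 − 1 = 5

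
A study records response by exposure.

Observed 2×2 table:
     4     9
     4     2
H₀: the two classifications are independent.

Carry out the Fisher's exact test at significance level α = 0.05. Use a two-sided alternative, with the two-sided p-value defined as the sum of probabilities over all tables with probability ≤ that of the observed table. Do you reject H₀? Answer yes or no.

reject H₀: no

Margins: r₁=13, r₂=6, c₁=8, c₂=11, n=19
p_obs = C(13,4)·C(6,4)/C(19,8); sum pmf over tables with pmf ≤ p_obs
p-value (two-sided) = 0.31889
At α=0.05: p ≥ α → fail to reject H₀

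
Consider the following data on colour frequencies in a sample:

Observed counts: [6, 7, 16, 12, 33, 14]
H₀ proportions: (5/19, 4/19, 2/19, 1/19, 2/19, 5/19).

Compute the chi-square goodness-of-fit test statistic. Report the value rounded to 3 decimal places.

test statistic = 100.953

n = 88; E_i = n·p_i = [23.16, 18.53, 9.26, 4.63, 9.26, 23.16]
χ² = (6−23.16)²/23.16 + (7−18.53)²/18.53 + (16−9.26)²/9.26 + (12−4.63)²/4.63 + (33−9.26)²/9.26 + (14−23.16)²/23.16 = 100.9528
df = 5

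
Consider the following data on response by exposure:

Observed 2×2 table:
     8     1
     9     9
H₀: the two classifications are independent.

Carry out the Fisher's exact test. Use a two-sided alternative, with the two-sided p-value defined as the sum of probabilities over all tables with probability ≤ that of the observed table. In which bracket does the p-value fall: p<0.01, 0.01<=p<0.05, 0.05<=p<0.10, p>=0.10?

p-value bracket: 0.05<=p<0.10

Margins: r₁=9, r₂=18, c₁=17, c₂=10, n=27
p_obs = C(9,8)·C(18,9)/C(27,17); sum pmf over tables with pmf ≤ p_obs
p-value (two-sided) = 0.09117
→ bracket: 0.05<=p<0.10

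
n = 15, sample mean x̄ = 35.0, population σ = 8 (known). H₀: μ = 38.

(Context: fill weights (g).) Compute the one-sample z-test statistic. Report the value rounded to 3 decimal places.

test statistic = -1.452

SE = σ/√n = 8/√15 = 2.0656
z = (x̄−μ₀)/SE = (35.0−38)/2.0656 = -1.4524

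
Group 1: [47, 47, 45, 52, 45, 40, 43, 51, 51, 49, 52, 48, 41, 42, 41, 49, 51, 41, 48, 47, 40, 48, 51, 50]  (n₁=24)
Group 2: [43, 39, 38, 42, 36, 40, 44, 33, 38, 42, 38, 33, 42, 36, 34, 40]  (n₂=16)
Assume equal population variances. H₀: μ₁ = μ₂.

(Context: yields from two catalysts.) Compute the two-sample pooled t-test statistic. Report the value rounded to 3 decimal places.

x̄₁=46.625, s₁=4.095, n₁=24
x̄₂=38.625, s₂=3.519, n₂=16
s_p² = [23·4.095² + 15·3.519²]/38 = 15.0362
SE = √(s_p²·(1/24+1/16)) = 1.2515
t = (46.625−38.625)/1.2515 = 6.3923
df = 38

test statistic = 6.392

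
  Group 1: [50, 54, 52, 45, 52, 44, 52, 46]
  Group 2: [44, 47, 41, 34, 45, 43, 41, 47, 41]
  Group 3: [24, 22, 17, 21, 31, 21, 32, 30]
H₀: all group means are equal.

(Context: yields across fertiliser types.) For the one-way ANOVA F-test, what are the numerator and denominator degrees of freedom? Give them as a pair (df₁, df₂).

k = 3 groups, N = 25 total
df = (k−1, N−k) = (3−1, 25−3) = (2, 22)

degrees of freedom = [2, 22]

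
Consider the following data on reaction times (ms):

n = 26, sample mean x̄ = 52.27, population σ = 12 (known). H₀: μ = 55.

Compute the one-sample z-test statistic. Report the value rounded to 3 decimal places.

SE = σ/√n = 12/√26 = 2.3534
z = (x̄−μ₀)/SE = (52.27−55)/2.3534 = -1.1600

test statistic = -1.160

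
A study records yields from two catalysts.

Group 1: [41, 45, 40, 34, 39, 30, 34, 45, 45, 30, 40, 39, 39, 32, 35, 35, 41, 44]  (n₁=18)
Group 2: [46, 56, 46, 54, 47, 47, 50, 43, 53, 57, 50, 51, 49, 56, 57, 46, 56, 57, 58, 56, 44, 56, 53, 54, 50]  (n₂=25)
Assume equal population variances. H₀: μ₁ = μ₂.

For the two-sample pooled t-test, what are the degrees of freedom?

degrees of freedom = 41

df = n₁ + n₂ − 2 = 18 + 25 − 2 = 41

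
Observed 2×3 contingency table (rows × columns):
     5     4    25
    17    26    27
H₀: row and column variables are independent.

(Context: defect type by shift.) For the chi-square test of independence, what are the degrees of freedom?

degrees of freedom = 2

df = (r−1)(c−1) = (2−1)·(3−1) = 2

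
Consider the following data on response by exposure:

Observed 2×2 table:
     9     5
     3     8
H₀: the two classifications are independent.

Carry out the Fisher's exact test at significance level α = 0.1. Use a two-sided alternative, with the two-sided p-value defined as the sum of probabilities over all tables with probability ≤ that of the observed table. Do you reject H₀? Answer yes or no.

reject H₀: no

Margins: r₁=14, r₂=11, c₁=12, c₂=13, n=25
p_obs = C(14,9)·C(11,3)/C(25,12); sum pmf over tables with pmf ≤ p_obs
p-value (two-sided) = 0.11070
At α=0.1: p ≥ α → fail to reject H₀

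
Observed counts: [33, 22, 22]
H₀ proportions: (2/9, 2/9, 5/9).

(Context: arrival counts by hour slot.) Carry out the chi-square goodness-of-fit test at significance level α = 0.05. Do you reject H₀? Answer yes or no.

n = 77; E_i = n·p_i = [17.11, 17.11, 42.78]
χ² = (33−17.11)²/17.11 + (22−17.11)²/17.11 + (22−42.78)²/42.78 = 26.2429
df = 2
p-value (upper-tail) = 0.00000
At α=0.05: p < α → reject H₀

reject H₀: yes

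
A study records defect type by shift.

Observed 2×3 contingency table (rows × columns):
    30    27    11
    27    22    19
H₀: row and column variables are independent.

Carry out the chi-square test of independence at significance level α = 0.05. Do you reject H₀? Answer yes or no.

Row totals [68, 68], col totals [57, 49, 30], n=136
χ² = (30−28.50)²/28.50 + (27−24.50)²/24.50 + (11−15.00)²/15.00 + (27−28.50)²/28.50 + (22−24.50)²/24.50 + (19−15.00)²/15.00 = 2.8014
df = 2
p-value (upper-tail) = 0.24642
At α=0.05: p ≥ α → fail to reject H₀

reject H₀: no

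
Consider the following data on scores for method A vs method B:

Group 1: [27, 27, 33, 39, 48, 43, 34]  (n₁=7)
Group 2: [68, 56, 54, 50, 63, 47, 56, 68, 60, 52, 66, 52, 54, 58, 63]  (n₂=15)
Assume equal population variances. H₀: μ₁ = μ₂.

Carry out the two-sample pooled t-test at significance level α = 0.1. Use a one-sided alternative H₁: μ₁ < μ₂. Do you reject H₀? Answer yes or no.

reject H₀: yes

x̄₁=35.857, s₁=7.925, n₁=7
x̄₂=57.800, s₂=6.625, n₂=15
s_p² = [6·7.925² + 14·6.625²]/20 = 49.5629
SE = √(s_p²·(1/7+1/15)) = 3.2225
t = (35.857−57.800)/3.2225 = -6.8092
df = 20
p-value (one-sided, H₁ less) = 0.00000
At α=0.1: p < α → reject H₀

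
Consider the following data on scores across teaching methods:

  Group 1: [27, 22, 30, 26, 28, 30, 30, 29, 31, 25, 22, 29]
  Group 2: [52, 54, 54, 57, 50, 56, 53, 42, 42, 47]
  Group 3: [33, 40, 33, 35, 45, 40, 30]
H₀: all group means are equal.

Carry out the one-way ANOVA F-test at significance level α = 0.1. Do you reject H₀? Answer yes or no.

reject H₀: yes

Group means [27.42, 50.70, 36.57], grand mean 37.655
SSB = Σnᵢ(x̄ᵢ−x̄)² = 2967.821; SSW = ΣΣ(x−x̄ᵢ)² = 532.731
MSB = 2967.821/2 = 1483.9104; MSW = 532.731/26 = 20.4897
F = MSB/MSW = 72.4224
df = (2, 26)
p-value (upper-tail) = 0.00000
At α=0.1: p < α → reject H₀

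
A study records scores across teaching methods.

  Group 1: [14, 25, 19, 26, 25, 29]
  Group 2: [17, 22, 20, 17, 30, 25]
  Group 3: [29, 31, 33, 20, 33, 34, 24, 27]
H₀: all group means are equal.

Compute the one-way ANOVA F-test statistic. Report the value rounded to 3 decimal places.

test statistic = 3.879

Group means [23.00, 21.83, 28.88], grand mean 25.000
SSB = Σnᵢ(x̄ᵢ−x̄)² = 204.292; SSW = ΣΣ(x−x̄ᵢ)² = 447.708
MSB = 204.292/2 = 102.1458; MSW = 447.708/17 = 26.3358
F = MSB/MSW = 3.8786
df = (2, 17)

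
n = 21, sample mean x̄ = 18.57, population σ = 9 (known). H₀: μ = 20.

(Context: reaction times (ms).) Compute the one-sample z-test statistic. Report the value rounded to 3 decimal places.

SE = σ/√n = 9/√21 = 1.9640
z = (x̄−μ₀)/SE = (18.57−20)/1.9640 = -0.7281

test statistic = -0.728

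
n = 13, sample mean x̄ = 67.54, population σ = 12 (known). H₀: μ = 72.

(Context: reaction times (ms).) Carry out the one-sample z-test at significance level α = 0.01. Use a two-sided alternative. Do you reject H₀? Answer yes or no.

SE = σ/√n = 12/√13 = 3.3282
z = (x̄−μ₀)/SE = (67.54−72)/3.3282 = -1.3401
p-value (two-sided) = 0.18022
At α=0.01: p ≥ α → fail to reject H₀

reject H₀: no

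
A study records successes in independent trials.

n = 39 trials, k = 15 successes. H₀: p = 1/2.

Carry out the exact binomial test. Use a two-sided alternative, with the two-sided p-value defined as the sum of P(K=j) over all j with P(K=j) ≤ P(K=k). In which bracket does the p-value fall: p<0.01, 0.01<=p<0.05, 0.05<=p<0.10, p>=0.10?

p-value bracket: p>=0.10

Exact binomial: n=39, k=15, p₀=1/2=0.5000
P(X=j) = C(n,j)·p₀^j·(1−p₀)^(n−j); p = Σ P(X=j) over j with P(X=j) ≤ P(X=15)
p-value (two-sided) = 0.19959
→ bracket: p>=0.10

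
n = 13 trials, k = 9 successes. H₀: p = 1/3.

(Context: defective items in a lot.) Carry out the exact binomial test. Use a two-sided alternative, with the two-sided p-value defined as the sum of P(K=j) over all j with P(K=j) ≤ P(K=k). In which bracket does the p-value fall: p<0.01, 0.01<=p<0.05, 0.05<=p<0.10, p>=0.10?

Exact binomial: n=13, k=9, p₀=1/3=0.3333
P(X=j) = C(n,j)·p₀^j·(1−p₀)^(n−j); p = Σ P(X=j) over j with P(X=j) ≤ P(X=9)
p-value (two-sided) = 0.01396
→ bracket: 0.01<=p<0.05

p-value bracket: 0.01<=p<0.05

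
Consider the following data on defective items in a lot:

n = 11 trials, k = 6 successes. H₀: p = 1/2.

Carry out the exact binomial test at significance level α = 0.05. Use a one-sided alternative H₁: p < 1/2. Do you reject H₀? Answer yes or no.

Exact binomial: n=11, k=6, p₀=1/2=0.5000
P(X≤6) from Σ C(n,i)·p₀^i·(1−p₀)^(n−i)
p-value (one-sided, H₁ less) = 0.72559
At α=0.05: p ≥ α → fail to reject H₀

reject H₀: no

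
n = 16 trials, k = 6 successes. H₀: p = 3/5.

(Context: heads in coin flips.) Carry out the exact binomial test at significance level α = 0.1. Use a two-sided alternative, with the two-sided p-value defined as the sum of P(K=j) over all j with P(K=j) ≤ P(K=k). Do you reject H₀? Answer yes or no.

reject H₀: yes

Exact binomial: n=16, k=6, p₀=3/5=0.6000
P(X=j) = C(n,j)·p₀^j·(1−p₀)^(n−j); p = Σ P(X=j) over j with P(X=j) ≤ P(X=6)
p-value (two-sided) = 0.07666
At α=0.1: p < α → reject H₀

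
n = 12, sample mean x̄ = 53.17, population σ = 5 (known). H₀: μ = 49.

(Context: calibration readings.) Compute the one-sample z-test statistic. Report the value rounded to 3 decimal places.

SE = σ/√n = 5/√12 = 1.4434
z = (x̄−μ₀)/SE = (53.17−49)/1.4434 = 2.8891

test statistic = 2.889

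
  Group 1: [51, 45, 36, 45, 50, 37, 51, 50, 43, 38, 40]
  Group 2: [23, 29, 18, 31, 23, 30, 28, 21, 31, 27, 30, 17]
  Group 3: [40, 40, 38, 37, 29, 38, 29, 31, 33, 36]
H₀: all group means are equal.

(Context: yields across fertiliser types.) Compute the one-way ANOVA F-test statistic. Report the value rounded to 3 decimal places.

test statistic = 37.629

Group means [44.18, 25.67, 35.10], grand mean 34.697
SSB = Σnᵢ(x̄ᵢ−x̄)² = 1969.767; SSW = ΣΣ(x−x̄ᵢ)² = 785.203
MSB = 1969.767/2 = 984.8833; MSW = 785.203/30 = 26.1734
F = MSB/MSW = 37.6291
df = (2, 30)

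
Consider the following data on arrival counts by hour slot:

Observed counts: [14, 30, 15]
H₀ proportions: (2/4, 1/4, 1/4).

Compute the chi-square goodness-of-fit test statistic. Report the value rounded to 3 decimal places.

test statistic = 23.915

n = 59; E_i = n·p_i = [29.50, 14.75, 14.75]
χ² = (14−29.50)²/29.50 + (30−14.75)²/14.75 + (15−14.75)²/14.75 = 23.9153
df = 2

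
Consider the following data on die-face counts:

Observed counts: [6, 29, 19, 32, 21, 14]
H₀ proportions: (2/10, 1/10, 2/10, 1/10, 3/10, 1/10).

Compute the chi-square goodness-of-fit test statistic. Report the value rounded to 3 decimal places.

n = 121; E_i = n·p_i = [24.20, 12.10, 24.20, 12.10, 36.30, 12.10]
χ² = (6−24.20)²/24.20 + (29−12.10)²/12.10 + (19−24.20)²/24.20 + (32−12.10)²/12.10 + (21−36.30)²/36.30 + (14−12.10)²/12.10 = 77.8843
df = 5

test statistic = 77.884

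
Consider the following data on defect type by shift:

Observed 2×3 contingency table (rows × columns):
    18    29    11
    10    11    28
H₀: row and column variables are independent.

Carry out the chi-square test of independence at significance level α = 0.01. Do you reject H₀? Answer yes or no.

Row totals [58, 49], col totals [28, 40, 39], n=107
χ² = (18−15.18)²/15.18 + (29−21.68)²/21.68 + (11−21.14)²/21.14 + (10−12.82)²/12.82 + (11−18.32)²/18.32 + (28−17.86)²/17.86 = 17.1604
df = 2
p-value (upper-tail) = 0.00019
At α=0.01: p < α → reject H₀

reject H₀: yes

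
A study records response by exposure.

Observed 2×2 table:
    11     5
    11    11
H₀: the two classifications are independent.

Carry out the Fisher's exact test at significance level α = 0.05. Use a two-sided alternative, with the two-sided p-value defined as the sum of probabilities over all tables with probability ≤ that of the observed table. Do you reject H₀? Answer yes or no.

Margins: r₁=16, r₂=22, c₁=22, c₂=16, n=38
p_obs = C(16,11)·C(22,11)/C(38,22); sum pmf over tables with pmf ≤ p_obs
p-value (two-sided) = 0.32625
At α=0.05: p ≥ α → fail to reject H₀

reject H₀: no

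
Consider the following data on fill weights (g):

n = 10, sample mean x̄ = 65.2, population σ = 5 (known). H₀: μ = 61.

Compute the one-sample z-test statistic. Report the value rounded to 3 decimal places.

SE = σ/√n = 5/√10 = 1.5811
z = (x̄−μ₀)/SE = (65.2−61)/1.5811 = 2.6563

test statistic = 2.656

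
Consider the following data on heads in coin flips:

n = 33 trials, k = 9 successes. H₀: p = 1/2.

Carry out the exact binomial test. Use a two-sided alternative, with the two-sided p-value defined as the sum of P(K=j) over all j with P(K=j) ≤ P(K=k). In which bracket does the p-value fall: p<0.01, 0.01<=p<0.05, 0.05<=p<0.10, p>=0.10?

p-value bracket: 0.01<=p<0.05

Exact binomial: n=33, k=9, p₀=1/2=0.5000
P(X=j) = C(n,j)·p₀^j·(1−p₀)^(n−j); p = Σ P(X=j) over j with P(X=j) ≤ P(X=9)
p-value (two-sided) = 0.01353
→ bracket: 0.01<=p<0.05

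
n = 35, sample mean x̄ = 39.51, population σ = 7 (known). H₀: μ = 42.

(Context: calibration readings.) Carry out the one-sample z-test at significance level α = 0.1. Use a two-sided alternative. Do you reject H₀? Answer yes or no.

reject H₀: yes

SE = σ/√n = 7/√35 = 1.1832
z = (x̄−μ₀)/SE = (39.51−42)/1.1832 = -2.1044
p-value (two-sided) = 0.03534
At α=0.1: p < α → reject H₀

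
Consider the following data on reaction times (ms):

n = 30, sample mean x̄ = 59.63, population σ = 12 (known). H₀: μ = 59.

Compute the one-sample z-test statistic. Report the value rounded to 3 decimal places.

SE = σ/√n = 12/√30 = 2.1909
z = (x̄−μ₀)/SE = (59.63−59)/2.1909 = 0.2876

test statistic = 0.288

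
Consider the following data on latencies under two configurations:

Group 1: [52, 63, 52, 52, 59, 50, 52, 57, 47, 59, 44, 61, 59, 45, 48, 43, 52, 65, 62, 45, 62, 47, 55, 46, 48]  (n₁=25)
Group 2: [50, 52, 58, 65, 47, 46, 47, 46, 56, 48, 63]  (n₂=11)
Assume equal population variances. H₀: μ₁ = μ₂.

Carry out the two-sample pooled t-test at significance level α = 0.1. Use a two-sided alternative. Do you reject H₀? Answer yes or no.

reject H₀: no

x̄₁=53.000, s₁=6.745, n₁=25
x̄₂=52.545, s₂=6.933, n₂=11
s_p² = [24·6.745² + 10·6.933²]/34 = 46.2567
SE = √(s_p²·(1/25+1/11)) = 2.4608
t = (53.000−52.545)/2.4608 = 0.1847
df = 34
p-value (two-sided) = 0.85455
At α=0.1: p ≥ α → fail to reject H₀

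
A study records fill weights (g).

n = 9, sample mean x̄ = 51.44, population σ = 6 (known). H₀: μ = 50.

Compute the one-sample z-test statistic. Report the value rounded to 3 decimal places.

test statistic = 0.720

SE = σ/√n = 6/√9 = 2.0000
z = (x̄−μ₀)/SE = (51.44−50)/2.0000 = 0.7200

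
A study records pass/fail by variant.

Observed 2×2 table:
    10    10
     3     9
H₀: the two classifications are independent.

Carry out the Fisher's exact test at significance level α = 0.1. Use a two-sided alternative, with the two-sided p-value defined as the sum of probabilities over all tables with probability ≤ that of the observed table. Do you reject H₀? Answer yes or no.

Margins: r₁=20, r₂=12, c₁=13, c₂=19, n=32
p_obs = C(20,10)·C(12,3)/C(32,13); sum pmf over tables with pmf ≤ p_obs
p-value (two-sided) = 0.26725
At α=0.1: p ≥ α → fail to reject H₀

reject H₀: no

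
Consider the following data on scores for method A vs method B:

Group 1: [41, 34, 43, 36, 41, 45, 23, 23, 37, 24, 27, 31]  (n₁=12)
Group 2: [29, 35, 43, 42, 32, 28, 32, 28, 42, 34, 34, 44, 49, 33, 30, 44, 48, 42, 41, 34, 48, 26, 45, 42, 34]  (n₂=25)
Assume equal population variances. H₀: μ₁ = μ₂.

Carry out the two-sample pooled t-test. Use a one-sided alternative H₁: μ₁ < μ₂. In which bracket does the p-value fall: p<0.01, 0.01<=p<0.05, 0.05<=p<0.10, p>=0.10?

p-value bracket: 0.05<=p<0.10

x̄₁=33.750, s₁=8.047, n₁=12
x̄₂=37.560, s₂=7.054, n₂=25
s_p² = [11·8.047² + 24·7.054²]/35 = 54.4689
SE = √(s_p²·(1/12+1/25)) = 2.5919
t = (33.750−37.560)/2.5919 = -1.4700
df = 35
p-value (one-sided, H₁ less) = 0.07525
→ bracket: 0.05<=p<0.10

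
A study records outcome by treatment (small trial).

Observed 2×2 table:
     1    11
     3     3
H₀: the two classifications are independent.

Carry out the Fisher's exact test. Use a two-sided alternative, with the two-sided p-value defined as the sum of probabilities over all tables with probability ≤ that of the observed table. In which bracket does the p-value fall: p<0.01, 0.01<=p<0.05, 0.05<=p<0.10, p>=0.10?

Margins: r₁=12, r₂=6, c₁=4, c₂=14, n=18
p_obs = C(12,1)·C(6,3)/C(18,4); sum pmf over tables with pmf ≤ p_obs
p-value (two-sided) = 0.08333
→ bracket: 0.05<=p<0.10

p-value bracket: 0.05<=p<0.10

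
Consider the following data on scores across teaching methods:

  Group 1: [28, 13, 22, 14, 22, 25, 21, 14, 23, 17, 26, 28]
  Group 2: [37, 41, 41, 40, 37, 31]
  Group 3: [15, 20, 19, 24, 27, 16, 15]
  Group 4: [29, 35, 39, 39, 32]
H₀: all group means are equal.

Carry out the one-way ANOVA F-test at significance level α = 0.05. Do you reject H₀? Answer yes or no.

Group means [21.08, 37.83, 19.43, 34.80], grand mean 26.333
SSB = Σnᵢ(x̄ᵢ−x̄)² = 1816.402; SSW = ΣΣ(x−x̄ᵢ)² = 602.264
MSB = 1816.402/3 = 605.4675; MSW = 602.264/26 = 23.1640
F = MSB/MSW = 26.1383
df = (3, 26)
p-value (upper-tail) = 0.00000
At α=0.05: p < α → reject H₀

reject H₀: yes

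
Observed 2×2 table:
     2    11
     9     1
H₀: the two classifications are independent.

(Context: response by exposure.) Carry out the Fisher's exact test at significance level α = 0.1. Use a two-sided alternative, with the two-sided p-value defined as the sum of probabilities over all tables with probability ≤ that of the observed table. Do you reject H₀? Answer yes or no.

Margins: r₁=13, r₂=10, c₁=11, c₂=12, n=23
p_obs = C(13,2)·C(10,9)/C(23,11); sum pmf over tables with pmf ≤ p_obs
p-value (two-sided) = 0.00064
At α=0.1: p < α → reject H₀

reject H₀: yes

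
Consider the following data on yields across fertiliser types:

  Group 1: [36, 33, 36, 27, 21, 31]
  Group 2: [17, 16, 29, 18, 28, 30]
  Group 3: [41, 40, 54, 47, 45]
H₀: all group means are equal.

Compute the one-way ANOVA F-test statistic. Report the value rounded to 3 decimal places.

Group means [30.67, 23.00, 45.40], grand mean 32.294
SSB = Σnᵢ(x̄ᵢ−x̄)² = 1392.996; SSW = ΣΣ(x−x̄ᵢ)² = 514.533
MSB = 1392.996/2 = 696.4980; MSW = 514.533/14 = 36.7524
F = MSB/MSW = 18.9511
df = (2, 14)

test statistic = 18.951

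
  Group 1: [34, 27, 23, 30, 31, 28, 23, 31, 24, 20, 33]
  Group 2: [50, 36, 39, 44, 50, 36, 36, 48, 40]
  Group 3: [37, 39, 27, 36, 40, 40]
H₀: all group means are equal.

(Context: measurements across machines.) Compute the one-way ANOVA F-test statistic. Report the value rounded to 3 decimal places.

Group means [27.64, 42.11, 36.50], grand mean 34.692
SSB = Σnᵢ(x̄ᵢ−x̄)² = 1062.604; SSW = ΣΣ(x−x̄ᵢ)² = 622.934
MSB = 1062.604/2 = 531.3021; MSW = 622.934/23 = 27.0841
F = MSB/MSW = 19.6168
df = (2, 23)

test statistic = 19.617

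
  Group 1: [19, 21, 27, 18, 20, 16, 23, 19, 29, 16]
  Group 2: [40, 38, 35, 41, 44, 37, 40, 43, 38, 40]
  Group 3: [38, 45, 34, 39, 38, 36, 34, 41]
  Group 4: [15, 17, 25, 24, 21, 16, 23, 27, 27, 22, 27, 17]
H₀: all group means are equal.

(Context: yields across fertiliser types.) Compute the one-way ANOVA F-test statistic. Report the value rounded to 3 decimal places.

Group means [20.80, 39.60, 38.12, 21.75], grand mean 29.250
SSB = Σnᵢ(x̄ᵢ−x̄)² = 3090.375; SSW = ΣΣ(x−x̄ᵢ)² = 557.125
MSB = 3090.375/3 = 1030.1250; MSW = 557.125/36 = 15.4757
F = MSB/MSW = 66.5641
df = (3, 36)

test statistic = 66.564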